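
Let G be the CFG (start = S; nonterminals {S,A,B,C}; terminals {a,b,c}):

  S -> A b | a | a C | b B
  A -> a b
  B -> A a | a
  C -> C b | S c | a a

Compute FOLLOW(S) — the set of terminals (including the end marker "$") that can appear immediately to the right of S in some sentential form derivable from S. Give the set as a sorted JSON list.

FIRST sets, iterate to fixpoint:
round 1:
  A via A→a b: +{a}
  B via B→A a: +{a}
  C via C→a a: +{a}
  S via S→A b: +{a}
  S via S→b B: +{b}
  S: {a,b}  A: {a}  B: {a}  C: {a}
round 2:
  C via C→S c: +{b}
  S: {a,b}  A: {a}  B: {a}  C: {a,b}
round 3: (stable)
  S: {a,b}  A: {a}  B: {a}  C: {a,b}

Compute FOLLOW by fixpoint:
initialize: $ ∈ FOLLOW(S)
pass 1:
  B→A a: FOLLOW(A) ⊇ FIRST(a) = {a}; new: +{a}
  C→C b: FOLLOW(C) ⊇ FIRST(b) = {b}; new: +{b}
  C→S c: FOLLOW(S) ⊇ FIRST(c) = {c}; new: +{c}
  S→A b: FOLLOW(A) ⊇ FIRST(b) = {b}; new: +{b}
  S→a C: FOLLOW(C) ⊇ FOLLOW(S) ⊇ {$,c}; new: +{$,c}
  S→b B: FOLLOW(B) ⊇ FOLLOW(S) ⊇ {$,c}; new: +{$,c}
  FOLLOW(S)={$,c}  FOLLOW(A)={a,b}  FOLLOW(B)={$,c}  FOLLOW(C)={$,b,c}
pass 2: (no change)
  FOLLOW(S)={$,c}  FOLLOW(A)={a,b}  FOLLOW(B)={$,c}  FOLLOW(C)={$,b,c}

FOLLOW(S) = ["$", "c"]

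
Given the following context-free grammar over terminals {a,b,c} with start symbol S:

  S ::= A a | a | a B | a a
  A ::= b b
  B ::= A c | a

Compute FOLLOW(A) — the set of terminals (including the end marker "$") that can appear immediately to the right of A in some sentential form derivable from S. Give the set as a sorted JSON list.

Compute FIRST by fixpoint:
[1]
  A via A→b b: +{b}
  B via B→A c: +{b}
  B via B→a: +{a}
  S via S→A a: +{b}
  S via S→a: +{a}
  FIRST[S]={a,b}  FIRST[A]={b}  FIRST[B]={a,b}
[2] (stable)
  FIRST[S]={a,b}  FIRST[A]={b}  FIRST[B]={a,b}

Compute FOLLOW by fixpoint:
seed FOLLOW(S) with $
[1]
  B→A c: FOLLOW(A) ⊇ FIRST(c) = {c}; new: +{c}
  S→A a: FOLLOW(A) ⊇ FIRST(a) = {a}; new: +{a}
  S→a B: FOLLOW(B) ⊇ FOLLOW(S) ⊇ {$}; new: +{$}
  FOLLOW(S)={$}  FOLLOW(A)={a,c}  FOLLOW(B)={$}
[2] (stable)
  FOLLOW(S)={$}  FOLLOW(A)={a,c}  FOLLOW(B)={$}

FOLLOW(A) = ["a", "c"]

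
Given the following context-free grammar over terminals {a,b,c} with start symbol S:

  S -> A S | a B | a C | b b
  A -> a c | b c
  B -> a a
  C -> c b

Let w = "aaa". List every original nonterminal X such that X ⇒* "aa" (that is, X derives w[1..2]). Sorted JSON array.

CNF form of G:
  S -> A S | T0 B | T0 C | T2 T2
  A -> T0 T1 | T2 T1
  B -> T0 T0
  C -> T1 T2
  T0 -> a
  T1 -> c
  T2 -> b

CYK table (by increasing span) (cells [i..j] with 1 ≤ i ≤ j ≤ 2 only):
  T[1,1] 'a' = {T0}  orig:{}
  T[2,2] 'a' = {T0}  orig:{}
  T[1,2] 'aa' = {B}

Original NTs in T[1,2] deriving "aa": ["B"]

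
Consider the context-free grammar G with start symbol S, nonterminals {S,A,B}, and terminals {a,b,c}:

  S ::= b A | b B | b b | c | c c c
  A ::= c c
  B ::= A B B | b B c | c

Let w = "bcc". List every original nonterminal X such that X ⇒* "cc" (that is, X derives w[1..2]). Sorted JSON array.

CNF form of G:
  S -> T0 X4 | T1 A | T1 B | T1 T1 | c
  A -> T0 T0
  B -> A X2 | T1 X3 | c
  T0 -> c
  T1 -> b
  X2 -> B B
  X3 -> B T0
  X4 -> T0 T0

CYK table (by increasing span) (cells [i..j] with 1 ≤ i ≤ j ≤ 2 only):
  [1..1]={B,S,T0}  "c"  orig:{B,S}
  [2..2]={B,S,T0}  "c"  orig:{B,S}
  [1..2]={A,X2,X3,X4}  "cc"  orig:{A}

Original NTs in T[1,2] deriving "cc": ["A"]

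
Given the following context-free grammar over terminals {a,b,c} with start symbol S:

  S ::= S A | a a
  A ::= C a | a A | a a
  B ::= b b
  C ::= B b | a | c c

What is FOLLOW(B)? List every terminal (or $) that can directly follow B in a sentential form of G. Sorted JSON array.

Compute FIRST by fixpoint:
pass 1:
  A via A→a A: +{a}
  B via B→b b: +{b}
  C via C→B b: +{b}
  C via C→a: +{a}
  C via C→c c: +{c}
  S via S→a a: +{a}
  S: {a}  A: {a}  B: {b}  C: {a,b,c}
pass 2:
  A via A→C a: +{b,c}
  S: {a}  A: {a,b,c}  B: {b}  C: {a,b,c}
pass 3: (stable)
  S: {a}  A: {a,b,c}  B: {b}  C: {a,b,c}

FOLLOW iteration:
seed FOLLOW(S) with $
round 1:
  A→C a: FOLLOW(C) ⊇ FIRST(a) = {a}; new: +{a}
  C→B b: FOLLOW(B) ⊇ FIRST(b) = {b}; new: +{b}
  S→S A: FOLLOW(S) ⊇ FIRST(A) = {a,b,c}; new: +{a,b,c}
  S→S A: FOLLOW(A) ⊇ FOLLOW(S) ⊇ {$,a,b,c}; new: +{$,a,b,c}
  FOLLOW[S]={$,a,b,c}  FOLLOW[A]={$,a,b,c}  FOLLOW[B]={b}  FOLLOW[C]={a}
round 2: (stable)
  FOLLOW[S]={$,a,b,c}  FOLLOW[A]={$,a,b,c}  FOLLOW[B]={b}  FOLLOW[C]={a}

FOLLOW(B) = ["b"]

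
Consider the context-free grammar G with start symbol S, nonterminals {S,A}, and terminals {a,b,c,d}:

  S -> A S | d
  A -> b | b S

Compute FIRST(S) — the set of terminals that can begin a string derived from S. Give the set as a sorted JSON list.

Compute FIRST by fixpoint:
iter 1:
  A via A→b: +{b}
  S via S→A S: +{b}
  S via S→d: +{d}
  FIRST[S]={b,d}  FIRST[A]={b}
iter 2: — fixpoint
  FIRST[S]={b,d}  FIRST[A]={b}

FIRST(S) = ["b", "d"]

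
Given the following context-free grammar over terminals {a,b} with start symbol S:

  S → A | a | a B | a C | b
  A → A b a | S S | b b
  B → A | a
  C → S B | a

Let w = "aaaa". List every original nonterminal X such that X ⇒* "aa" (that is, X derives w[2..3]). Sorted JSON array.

Convert to CNF:
  S -> A X4 | S S | T0 T0 | T1 B | T1 C | a | b
  A -> A X2 | S S | T0 T0
  B -> A X3 | S S | T0 T0 | a
  C -> S B | a
  T0 -> b
  T1 -> a
  X2 -> T0 T1
  X3 -> T0 T1
  X4 -> T0 T1

CYK fill — only the sub-triangle for w[2..3]:
  cell(2,2) a: {B,C,S,T1}  orig:{B,C,S}
  cell(3,3) a: {B,C,S,T1}  orig:{B,C,S}
  cell(2,3) aa: {A,B,C,S}

Original NTs in T[2,3] deriving "aa": ["A", "B", "C", "S"]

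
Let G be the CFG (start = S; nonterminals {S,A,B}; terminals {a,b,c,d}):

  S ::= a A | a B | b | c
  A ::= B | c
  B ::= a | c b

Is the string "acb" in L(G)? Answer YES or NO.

Convert to CNF:
  S -> T2 A | T2 B | b | c
  A -> T0 T1 | a | c
  B -> T0 T1 | a
  T0 -> c
  T1 -> b
  T2 -> a

CYK table (by increasing span):
  [0..0]={A,B,T2}  "a"  orig:{A,B}
  [1..1]={A,S,T0}  "c"  orig:{A,S}
  [2..2]={S,T1}  "b"  orig:{S}
  [0..1]={S}  "ac"
  [1..2]={A,B}  "cb"
  [0..2]={S}  "acb"

S ∈ T[0,2] ⇒ YES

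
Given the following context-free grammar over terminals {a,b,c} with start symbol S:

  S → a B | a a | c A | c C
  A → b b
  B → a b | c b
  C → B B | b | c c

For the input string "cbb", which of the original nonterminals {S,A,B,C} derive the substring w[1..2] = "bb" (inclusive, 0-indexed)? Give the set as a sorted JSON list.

Convert to CNF:
  S -> T1 B | T1 T1 | T2 A | T2 C
  A -> T0 T0
  B -> T1 T0 | T2 T0
  C -> B B | T2 T2 | b
  T0 -> b
  T1 -> a
  T2 -> c

CYK table (by increasing span) (cells [i..j] with 1 ≤ i ≤ j ≤ 2 only):
  [1..1]={C,T0}  "b"  orig:{C}
  [2..2]={C,T0}  "b"  orig:{C}
  [1..2]={A}  "bb"

Original NTs in T[1,2] deriving "bb": ["A"]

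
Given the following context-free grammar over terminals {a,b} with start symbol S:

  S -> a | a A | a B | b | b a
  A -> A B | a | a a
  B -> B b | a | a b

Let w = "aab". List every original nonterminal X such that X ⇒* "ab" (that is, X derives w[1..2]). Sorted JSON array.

Convert to CNF:
  S -> T0 A | T0 B | T1 T0 | a | b
  A -> A B | T0 T0 | a
  B -> B T1 | T0 T1 | a
  T0 -> a
  T1 -> b

Fill CYK table bottom-up (cells [i..j] with 1 ≤ i ≤ j ≤ 2 only):
  [1..1]={A,B,S,T0}  "a"  orig:{A,B,S}
  [2..2]={S,T1}  "b"  orig:{S}
  [1..2]={B}  "ab"

Original NTs in T[1,2] deriving "ab": ["B"]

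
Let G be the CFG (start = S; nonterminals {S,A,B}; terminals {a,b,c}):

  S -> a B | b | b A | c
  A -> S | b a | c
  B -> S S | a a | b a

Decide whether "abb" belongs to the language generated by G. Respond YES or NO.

Convert to CNF:
  S -> T0 B | T1 A | b | c
  A -> T0 B | T1 A | T1 T0 | b | c
  B -> S S | T0 T0 | T1 T0
  T0 -> a
  T1 -> b

Fill CYK table bottom-up:
  T[0,0] 'a' = {T0}  orig:{}
  T[1,1] 'b' = {A,S,T1}  orig:{A,S}
  T[2,2] 'b' = {A,S,T1}  orig:{A,S}
  T[0,1] 'ab' = ∅
  T[1,2] 'bb' = {A,B,S}
  T[0,2] 'abb' = {A,S}

S ∈ T[0,2] ⇒ YES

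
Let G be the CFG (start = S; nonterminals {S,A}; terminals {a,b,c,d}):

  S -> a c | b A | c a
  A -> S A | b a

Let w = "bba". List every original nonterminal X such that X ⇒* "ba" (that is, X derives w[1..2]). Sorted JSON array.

Convert to CNF:
  S -> T0 A | T1 T2 | T2 T1
  A -> S A | T0 T1
  T0 -> b
  T1 -> a
  T2 -> c

CYK fill (cells [i..j] with 1 ≤ i ≤ j ≤ 2 only):
  T[1,1] 'b' = {T0}  orig:{}
  T[2,2] 'a' = {T1}  orig:{}
  T[1,2] 'ba' = {A}

Original NTs in T[1,2] deriving "ba": ["A"]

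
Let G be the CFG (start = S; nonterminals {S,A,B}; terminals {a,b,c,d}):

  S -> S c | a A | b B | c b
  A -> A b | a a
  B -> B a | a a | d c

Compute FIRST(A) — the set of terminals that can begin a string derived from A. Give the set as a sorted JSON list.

FIRST sets, iterate to fixpoint:
pass 1:
  A via A→a a: +{a}
  B via B→a a: +{a}
  B via B→d c: +{d}
  S via S→a A: +{a}
  S via S→b B: +{b}
  S via S→c b: +{c}
  FIRST(S)={a,b,c}  FIRST(A)={a}  FIRST(B)={a,d}
pass 2: done
  FIRST(S)={a,b,c}  FIRST(A)={a}  FIRST(B)={a,d}

FIRST(A) = ["a"]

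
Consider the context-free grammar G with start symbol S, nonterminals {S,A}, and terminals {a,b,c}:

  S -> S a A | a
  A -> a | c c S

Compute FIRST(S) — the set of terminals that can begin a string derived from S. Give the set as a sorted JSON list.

FIRST iteration:
pass 1:
  A via A→a: +{a}
  A via A→c c S: +{c}
  S via S→a: +{a}
  FIRST(S)={a}  FIRST(A)={a,c}
pass 2: (no change)
  FIRST(S)={a}  FIRST(A)={a,c}

FIRST(S) = ["a"]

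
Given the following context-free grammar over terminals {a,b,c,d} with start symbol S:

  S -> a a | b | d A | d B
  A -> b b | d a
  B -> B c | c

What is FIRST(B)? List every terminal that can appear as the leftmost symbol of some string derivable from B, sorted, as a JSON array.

FIRST sets, iterate to fixpoint:
iter 1:
  A via A→b b: +{b}
  A via A→d a: +{d}
  B via B→c: +{c}
  S via S→a a: +{a}
  S via S→b: +{b}
  S via S→d A: +{d}
  FIRST(S)={a,b,d}  FIRST(A)={b,d}  FIRST(B)={c}
iter 2: done
  FIRST(S)={a,b,d}  FIRST(A)={b,d}  FIRST(B)={c}

FIRST(B) = ["c"]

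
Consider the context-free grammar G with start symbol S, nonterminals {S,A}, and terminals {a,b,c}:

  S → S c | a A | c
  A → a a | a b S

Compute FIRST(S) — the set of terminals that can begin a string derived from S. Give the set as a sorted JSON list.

FIRST iteration:
[1]
  A via A→a a: +{a}
  S via S→a A: +{a}
  S via S→c: +{c}
  S: {a,c}  A: {a}
[2] — fixpoint
  S: {a,c}  A: {a}

FIRST(S) = ["a", "c"]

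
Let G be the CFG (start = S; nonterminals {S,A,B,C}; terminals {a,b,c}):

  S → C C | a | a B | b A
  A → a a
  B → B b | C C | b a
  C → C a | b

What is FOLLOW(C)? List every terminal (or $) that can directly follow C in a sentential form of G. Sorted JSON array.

FIRST iteration:
[1]
  A via A→a a: +{a}
  B via B→b a: +{b}
  C via C→b: +{b}
  S via S→C C: +{b}
  S via S→a: +{a}
  S: {a,b}  A: {a}  B: {b}  C: {b}
[2] — fixpoint
  S: {a,b}  A: {a}  B: {b}  C: {b}

Compute FOLLOW by fixpoint:
FOLLOW(S) := {$}
iter 1:
  B→B b: FOLLOW(B) ⊇ FIRST(b) = {b}; new: +{b}
  B→C C: FOLLOW(C) ⊇ FIRST(C) = {b}; new: +{b}
  C→C a: FOLLOW(C) ⊇ FIRST(a) = {a}; new: +{a}
  S→C C: FOLLOW(C) ⊇ FOLLOW(S) ⊇ {$}; new: +{$}
  S→a B: FOLLOW(B) ⊇ FOLLOW(S) ⊇ {$}; new: +{$}
  S→b A: FOLLOW(A) ⊇ FOLLOW(S) ⊇ {$}; new: +{$}
  FOLLOW(S)={$}  FOLLOW(A)={$}  FOLLOW(B)={$,b}  FOLLOW(C)={$,a,b}
iter 2: — fixpoint
  FOLLOW(S)={$}  FOLLOW(A)={$}  FOLLOW(B)={$,b}  FOLLOW(C)={$,a,b}

FOLLOW(C) = ["$", "a", "b"]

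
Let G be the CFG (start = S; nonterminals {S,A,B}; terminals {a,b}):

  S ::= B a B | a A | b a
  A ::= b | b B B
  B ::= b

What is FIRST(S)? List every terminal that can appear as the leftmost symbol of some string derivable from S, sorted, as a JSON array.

Compute FIRST by fixpoint:
[1]
  A via A→b: +{b}
  B via B→b: +{b}
  S via S→B a B: +{b}
  S via S→a A: +{a}
  FIRST[S]={a,b}  FIRST[A]={b}  FIRST[B]={b}
[2] done
  FIRST[S]={a,b}  FIRST[A]={b}  FIRST[B]={b}

FIRST(S) = ["a", "b"]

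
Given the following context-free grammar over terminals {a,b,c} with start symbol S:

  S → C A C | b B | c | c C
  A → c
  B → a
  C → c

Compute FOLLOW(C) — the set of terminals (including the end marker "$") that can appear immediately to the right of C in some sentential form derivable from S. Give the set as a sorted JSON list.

Compute FIRST by fixpoint:
[1]
  A via A→c: +{c}
  B via B→a: +{a}
  C via C→c: +{c}
  S via S→C A C: +{c}
  S via S→b B: +{b}
  S: {b,c}  A: {c}  B: {a}  C: {c}
[2] done
  S: {b,c}  A: {c}  B: {a}  C: {c}

FOLLOW iteration:
FOLLOW(S) := {$}
round 1:
  S→C A C: FOLLOW(C) ⊇ FIRST(A) = {c}; new: +{c}
  S→C A C: FOLLOW(A) ⊇ FIRST(C) = {c}; new: +{c}
  S→C A C: FOLLOW(C) ⊇ FOLLOW(S) ⊇ {$}; new: +{$}
  S→b B: FOLLOW(B) ⊇ FOLLOW(S) ⊇ {$}; new: +{$}
  S: {$}  A: {c}  B: {$}  C: {$,c}
round 2: done
  S: {$}  A: {c}  B: {$}  C: {$,c}

FOLLOW(C) = ["$", "c"]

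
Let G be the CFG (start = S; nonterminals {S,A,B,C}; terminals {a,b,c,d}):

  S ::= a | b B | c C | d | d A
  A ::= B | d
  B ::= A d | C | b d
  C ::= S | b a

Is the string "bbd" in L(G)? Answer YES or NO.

Convert to CNF:
  S -> T0 A | T1 B | T3 C | a | d
  A -> A T0 | T0 A | T1 B | T1 T0 | T1 T2 | T3 C | a | d
  B -> A T0 | T0 A | T1 B | T1 T0 | T1 T2 | T3 C | a | d
  C -> T0 A | T1 B | T1 T2 | T3 C | a | d
  T0 -> d
  T1 -> b
  T2 -> a
  T3 -> c

CYK table (by increasing span):
  T[0,0] 'b' = {T1}  orig:{}
  T[1,1] 'b' = {T1}  orig:{}
  T[2,2] 'd' = {A,B,C,S,T0}  orig:{A,B,C,S}
  T[0,1] 'bb' = ∅
  T[1,2] 'bd' = {A,B,C,S}
  T[0,2] 'bbd' = {A,B,C,S}

S ∈ T[0,2] ⇒ YES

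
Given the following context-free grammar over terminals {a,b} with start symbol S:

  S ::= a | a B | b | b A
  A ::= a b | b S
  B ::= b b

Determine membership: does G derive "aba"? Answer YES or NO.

Convert to CNF:
  S -> T0 B | T1 A | a | b
  A -> T0 T1 | T1 S
  B -> T1 T1
  T0 -> a
  T1 -> b

Fill CYK table bottom-up:
  [0..0]={S,T0}  "a"  orig:{S}
  [1..1]={S,T1}  "b"  orig:{S}
  [2..2]={S,T0}  "a"  orig:{S}
  [0..1]={A}  "ab"
  [1..2]={A}  "ba"
  [0..2]=∅  "aba"

S ∉ T[0,2] ⇒ NO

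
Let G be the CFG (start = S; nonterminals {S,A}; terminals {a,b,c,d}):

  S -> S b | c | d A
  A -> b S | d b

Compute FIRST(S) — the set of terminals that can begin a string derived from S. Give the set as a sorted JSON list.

Compute FIRST by fixpoint:
iter 1:
  A via A→b S: +{b}
  A via A→d b: +{d}
  S via S→c: +{c}
  S via S→d A: +{d}
  FIRST[S]={c,d}  FIRST[A]={b,d}
iter 2: (stable)
  FIRST[S]={c,d}  FIRST[A]={b,d}

FIRST(S) = ["c", "d"]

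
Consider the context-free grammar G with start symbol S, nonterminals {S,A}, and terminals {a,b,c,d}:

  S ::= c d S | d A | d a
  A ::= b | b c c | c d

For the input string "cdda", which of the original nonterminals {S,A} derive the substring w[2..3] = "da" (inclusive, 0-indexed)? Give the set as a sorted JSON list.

Convert to CNF:
  S -> T1 X5 | T2 A | T2 T3
  A -> T0 X4 | T1 T2 | b
  T0 -> b
  T1 -> c
  T2 -> d
  T3 -> a
  X4 -> T1 T1
  X5 -> T2 S

CYK fill, restricted to cells inside w[2..3]:
  cell(2,2) d: {T2}  orig:{}
  cell(3,3) a: {T3}  orig:{}
  cell(2,3) da: {S}

Original NTs in T[2,3] deriving "da": ["S"]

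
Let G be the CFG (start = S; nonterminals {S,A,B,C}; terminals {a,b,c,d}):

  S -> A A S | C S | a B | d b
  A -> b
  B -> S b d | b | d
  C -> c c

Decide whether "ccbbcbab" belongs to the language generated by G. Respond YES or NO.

Convert to CNF:
  S -> A X5 | C S | T1 T0 | T3 B
  A -> b
  B -> S X4 | b | d
  C -> T2 T2
  T0 -> b
  T1 -> d
  T2 -> c
  T3 -> a
  X4 -> T0 T1
  X5 -> A S

CYK table (by increasing span):
  cell(0,0) c: {T2}  orig:{}
  cell(1,1) c: {T2}  orig:{}
  cell(2,2) b: {A,B,T0}  orig:{A,B}
  cell(3,3) b: {A,B,T0}  orig:{A,B}
  cell(4,4) c: {T2}  orig:{}
  cell(5,5) b: {A,B,T0}  orig:{A,B}
  cell(6,6) a: {T3}  orig:{}
  cell(7,7) b: {A,B,T0}  orig:{A,B}
  cell(0,1) cc: {C}
  cell(1,2) cb: ∅
  cell(2,3) bb: ∅
  cell(3,4) bc: ∅
  cell(4,5) cb: ∅
  cell(5,6) ba: ∅
  cell(6,7) ab: {S}
  cell(0,2) ccb: ∅
  cell(1,3) cbb: ∅
  cell(2,4) bbc: ∅
  cell(3,5) bcb: ∅
  cell(4,6) cba: ∅
  cell(5,7) bab: {X5}  orig:{}
  cell(0,3) ccbb: ∅
  cell(1,4) cbbc: ∅
  cell(2,5) bbcb: ∅
  cell(3,6) bcba: ∅
  cell(4,7) cbab: ∅
  cell(0,4) ccbbc: ∅
  cell(1,5) cbbcb: ∅
  cell(2,6) bbcba: ∅
  cell(3,7) bcbab: ∅
  cell(0,5) ccbbcb: ∅
  cell(1,6) cbbcba: ∅
  cell(2,7) bbcbab: ∅
  cell(0,6) ccbbcba: ∅
  cell(1,7) cbbcbab: ∅
  cell(0,7) ccbbcbab: ∅

S ∉ T[0,7] ⇒ NO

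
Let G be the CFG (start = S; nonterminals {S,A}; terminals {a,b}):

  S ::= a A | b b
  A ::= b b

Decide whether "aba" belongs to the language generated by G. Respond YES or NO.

Convert to CNF:
  S -> T0 T0 | T1 A
  A -> T0 T0
  T0 -> b
  T1 -> a

CYK table (by increasing span):
  cell(0,0) a: {T1}  orig:{}
  cell(1,1) b: {T0}  orig:{}
  cell(2,2) a: {T1}  orig:{}
  cell(0,1) ab: ∅
  cell(1,2) ba: ∅
  cell(0,2) aba: ∅

S ∉ T[0,2] ⇒ NO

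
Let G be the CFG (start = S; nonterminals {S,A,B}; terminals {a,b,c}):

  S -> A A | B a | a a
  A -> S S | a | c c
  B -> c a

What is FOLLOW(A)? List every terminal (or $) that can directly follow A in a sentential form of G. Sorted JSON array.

FIRST iteration:
[1]
  A via A→a: +{a}
  A via A→c c: +{c}
  B via B→c a: +{c}
  S via S→A A: +{a,c}
  FIRST[S]={a,c}  FIRST[A]={a,c}  FIRST[B]={c}
[2] (stable)
  FIRST[S]={a,c}  FIRST[A]={a,c}  FIRST[B]={c}

FOLLOW sets:
initialize: $ ∈ FOLLOW(S)
[1]
  A→S S: FOLLOW(S) ⊇ FIRST(S) = {a,c}; new: +{a,c}
  S→A A: FOLLOW(A) ⊇ FIRST(A) = {a,c}; new: +{a,c}
  S→A A: FOLLOW(A) ⊇ FOLLOW(S) ⊇ {$,a,c}; new: +{$}
  S→B a: FOLLOW(B) ⊇ FIRST(a) = {a}; new: +{a}
  S: {$,a,c}  A: {$,a,c}  B: {a}
[2] — fixpoint
  S: {$,a,c}  A: {$,a,c}  B: {a}

FOLLOW(A) = ["$", "a", "c"]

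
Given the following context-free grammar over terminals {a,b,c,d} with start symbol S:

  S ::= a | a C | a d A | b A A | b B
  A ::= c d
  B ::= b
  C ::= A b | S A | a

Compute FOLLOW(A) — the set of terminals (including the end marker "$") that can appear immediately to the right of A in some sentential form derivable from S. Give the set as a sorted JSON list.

Compute FIRST by fixpoint:
pass 1:
  A via A→c d: +{c}
  B via B→b: +{b}
  C via C→A b: +{c}
  C via C→a: +{a}
  S via S→a: +{a}
  S via S→b A A: +{b}
  FIRST(S)={a,b}  FIRST(A)={c}  FIRST(B)={b}  FIRST(C)={a,c}
pass 2:
  C via C→S A: +{b}
  FIRST(S)={a,b}  FIRST(A)={c}  FIRST(B)={b}  FIRST(C)={a,b,c}
pass 3: done
  FIRST(S)={a,b}  FIRST(A)={c}  FIRST(B)={b}  FIRST(C)={a,b,c}

FOLLOW iteration:
seed FOLLOW(S) with $
[1]
  C→A b: FOLLOW(A) ⊇ FIRST(b) = {b}; new: +{b}
  C→S A: FOLLOW(S) ⊇ FIRST(A) = {c}; new: +{c}
  S→a C: FOLLOW(C) ⊇ FOLLOW(S) ⊇ {$,c}; new: +{$,c}
  S→a d A: FOLLOW(A) ⊇ FOLLOW(S) ⊇ {$,c}; new: +{$,c}
  S→b B: FOLLOW(B) ⊇ FOLLOW(S) ⊇ {$,c}; new: +{$,c}
  FOLLOW[S]={$,c}  FOLLOW[A]={$,b,c}  FOLLOW[B]={$,c}  FOLLOW[C]={$,c}
[2] done
  FOLLOW[S]={$,c}  FOLLOW[A]={$,b,c}  FOLLOW[B]={$,c}  FOLLOW[C]={$,c}

FOLLOW(A) = ["$", "b", "c"]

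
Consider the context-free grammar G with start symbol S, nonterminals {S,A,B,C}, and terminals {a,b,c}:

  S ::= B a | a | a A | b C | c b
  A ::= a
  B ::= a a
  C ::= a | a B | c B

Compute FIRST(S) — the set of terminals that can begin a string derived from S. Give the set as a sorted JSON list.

FIRST sets, iterate to fixpoint:
pass 1:
  A via A→a: +{a}
  B via B→a a: +{a}
  C via C→a: +{a}
  C via C→c B: +{c}
  S via S→B a: +{a}
  S via S→b C: +{b}
  S via S→c b: +{c}
  S: {a,b,c}  A: {a}  B: {a}  C: {a,c}
pass 2: — fixpoint
  S: {a,b,c}  A: {a}  B: {a}  C: {a,c}

FIRST(S) = ["a", "b", "c"]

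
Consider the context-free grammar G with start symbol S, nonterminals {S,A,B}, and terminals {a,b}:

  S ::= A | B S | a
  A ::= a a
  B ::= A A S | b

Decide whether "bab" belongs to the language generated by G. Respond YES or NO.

CNF form of G:
  S -> B S | T0 T0 | a
  A -> T0 T0
  B -> A X1 | b
  T0 -> a
  X1 -> A S

CYK fill:
  [0..0]={B}  "b"
  [1..1]={S,T0}  "a"  orig:{S}
  [2..2]={B}  "b"
  [0..1]={S}  "ba"
  [1..2]=∅  "ab"
  [0..2]=∅  "bab"

S ∉ T[0,2] ⇒ NO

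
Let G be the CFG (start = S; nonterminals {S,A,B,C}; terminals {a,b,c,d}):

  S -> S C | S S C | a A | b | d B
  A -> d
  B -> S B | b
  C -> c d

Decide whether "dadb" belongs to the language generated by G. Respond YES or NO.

Convert to CNF:
  S -> S C | S X3 | T1 B | T2 A | b
  A -> d
  B -> S B | b
  C -> T0 T1
  T0 -> c
  T1 -> d
  T2 -> a
  X3 -> S C

CYK fill:
  cell(0,0) d: {A,T1}  orig:{A}
  cell(1,1) a: {T2}  orig:{}
  cell(2,2) d: {A,T1}  orig:{A}
  cell(3,3) b: {B,S}
  cell(0,1) da: ∅
  cell(1,2) ad: {S}
  cell(2,3) db: {S}
  cell(0,2) dad: ∅
  cell(1,3) adb: {B}
  cell(0,3) dadb: {S}

S ∈ T[0,3] ⇒ YES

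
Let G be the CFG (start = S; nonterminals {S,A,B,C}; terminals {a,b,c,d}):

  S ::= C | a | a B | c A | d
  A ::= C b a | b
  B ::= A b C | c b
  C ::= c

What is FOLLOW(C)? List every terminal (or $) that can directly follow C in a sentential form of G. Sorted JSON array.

FIRST iteration:
iter 1:
  A via A→b: +{b}
  B via B→A b C: +{b}
  B via B→c b: +{c}
  C via C→c: +{c}
  S via S→C: +{c}
  S via S→a: +{a}
  S via S→d: +{d}
  FIRST[S]={a,c,d}  FIRST[A]={b}  FIRST[B]={b,c}  FIRST[C]={c}
iter 2:
  A via A→C b a: +{c}
  FIRST[S]={a,c,d}  FIRST[A]={b,c}  FIRST[B]={b,c}  FIRST[C]={c}
iter 3: — fixpoint
  FIRST[S]={a,c,d}  FIRST[A]={b,c}  FIRST[B]={b,c}  FIRST[C]={c}

FOLLOW iteration:
FOLLOW(S) := {$}
[1]
  A→C b a: FOLLOW(C) ⊇ FIRST(b) = {b}; new: +{b}
  B→A b C: FOLLOW(A) ⊇ FIRST(b) = {b}; new: +{b}
  S→C: FOLLOW(C) ⊇ FOLLOW(S) ⊇ {$}; new: +{$}
  S→a B: FOLLOW(B) ⊇ FOLLOW(S) ⊇ {$}; new: +{$}
  S→c A: FOLLOW(A) ⊇ FOLLOW(S) ⊇ {$}; new: +{$}
  FOLLOW[S]={$}  FOLLOW[A]={$,b}  FOLLOW[B]={$}  FOLLOW[C]={$,b}
[2] — fixpoint
  FOLLOW[S]={$}  FOLLOW[A]={$,b}  FOLLOW[B]={$}  FOLLOW[C]={$,b}

FOLLOW(C) = ["$", "b"]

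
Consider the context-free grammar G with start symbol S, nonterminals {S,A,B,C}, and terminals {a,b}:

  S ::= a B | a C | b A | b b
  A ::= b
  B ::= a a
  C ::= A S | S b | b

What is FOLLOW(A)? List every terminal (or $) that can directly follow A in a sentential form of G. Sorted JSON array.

Compute FIRST by fixpoint:
[1]
  A via A→b: +{b}
  B via B→a a: +{a}
  C via C→A S: +{b}
  S via S→a B: +{a}
  S via S→b A: +{b}
  FIRST[S]={a,b}  FIRST[A]={b}  FIRST[B]={a}  FIRST[C]={b}
[2]
  C via C→S b: +{a}
  FIRST[S]={a,b}  FIRST[A]={b}  FIRST[B]={a}  FIRST[C]={a,b}
[3] (stable)
  FIRST[S]={a,b}  FIRST[A]={b}  FIRST[B]={a}  FIRST[C]={a,b}

FOLLOW iteration:
seed FOLLOW(S) with $
pass 1:
  C→A S: FOLLOW(A) ⊇ FIRST(S) = {a,b}; new: +{a,b}
  C→S b: FOLLOW(S) ⊇ FIRST(b) = {b}; new: +{b}
  S→a B: FOLLOW(B) ⊇ FOLLOW(S) ⊇ {$,b}; new: +{$,b}
  S→a C: FOLLOW(C) ⊇ FOLLOW(S) ⊇ {$,b}; new: +{$,b}
  S→b A: FOLLOW(A) ⊇ FOLLOW(S) ⊇ {$,b}; new: +{$}
  S: {$,b}  A: {$,a,b}  B: {$,b}  C: {$,b}
pass 2: (no change)
  S: {$,b}  A: {$,a,b}  B: {$,b}  C: {$,b}

FOLLOW(A) = ["$", "a", "b"]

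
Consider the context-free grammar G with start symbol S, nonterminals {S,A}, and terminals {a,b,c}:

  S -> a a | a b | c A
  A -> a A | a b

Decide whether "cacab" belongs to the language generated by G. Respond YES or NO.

Convert to CNF:
  S -> T0 T0 | T0 T1 | T2 A
  A -> T0 A | T0 T1
  T0 -> a
  T1 -> b
  T2 -> c

Fill CYK table bottom-up:
  T[0,0] 'c' = {T2}  orig:{}
  T[1,1] 'a' = {T0}  orig:{}
  T[2,2] 'c' = {T2}  orig:{}
  T[3,3] 'a' = {T0}  orig:{}
  T[4,4] 'b' = {T1}  orig:{}
  T[0,1] 'ca' = ∅
  T[1,2] 'ac' = ∅
  T[2,3] 'ca' = ∅
  T[3,4] 'ab' = {A,S}
  T[0,2] 'cac' = ∅
  T[1,3] 'aca' = ∅
  T[2,4] 'cab' = {S}
  T[0,3] 'caca' = ∅
  T[1,4] 'acab' = ∅
  T[0,4] 'cacab' = ∅

S ∉ T[0,4] ⇒ NO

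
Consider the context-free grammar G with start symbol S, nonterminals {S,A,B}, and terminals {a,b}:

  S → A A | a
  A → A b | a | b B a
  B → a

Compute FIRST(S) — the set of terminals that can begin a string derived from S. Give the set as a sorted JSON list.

FIRST sets, iterate to fixpoint:
pass 1:
  A via A→a: +{a}
  A via A→b B a: +{b}
  B via B→a: +{a}
  S via S→A A: +{a,b}
  S: {a,b}  A: {a,b}  B: {a}
pass 2: (stable)
  S: {a,b}  A: {a,b}  B: {a}

FIRST(S) = ["a", "b"]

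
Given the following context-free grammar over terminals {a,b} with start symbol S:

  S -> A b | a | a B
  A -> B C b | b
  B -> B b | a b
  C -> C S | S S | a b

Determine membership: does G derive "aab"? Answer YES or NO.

CNF form of G:
  S -> A T0 | T1 B | a
  A -> B X2 | b
  B -> B T0 | T1 T0
  C -> C S | S S | T1 T0
  T0 -> b
  T1 -> a
  X2 -> C T0

CYK table (by increasing span):
  T[0,0] 'a' = {S,T1}  orig:{S}
  T[1,1] 'a' = {S,T1}  orig:{S}
  T[2,2] 'b' = {A,T0}  orig:{A}
  T[0,1] 'aa' = {C}
  T[1,2] 'ab' = {B,C}
  T[0,2] 'aab' = {S,X2}  orig:{S}

S ∈ T[0,2] ⇒ YES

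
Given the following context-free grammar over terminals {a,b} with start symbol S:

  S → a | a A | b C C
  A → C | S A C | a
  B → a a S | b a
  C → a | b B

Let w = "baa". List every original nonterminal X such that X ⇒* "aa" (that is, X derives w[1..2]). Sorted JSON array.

CNF form of G:
  S -> T0 X4 | T1 A | a
  A -> S X2 | T0 B | a
  B -> T0 T1 | T1 X3
  C -> T0 B | a
  T0 -> b
  T1 -> a
  X2 -> A C
  X3 -> T1 S
  X4 -> C C

CYK fill (cells [i..j] with 1 ≤ i ≤ j ≤ 2 only):
  T[1,1] 'a' = {A,C,S,T1}  orig:{A,C,S}
  T[2,2] 'a' = {A,C,S,T1}  orig:{A,C,S}
  T[1,2] 'aa' = {S,X2,X3,X4}  orig:{S}

Original NTs in T[1,2] deriving "aa": ["S"]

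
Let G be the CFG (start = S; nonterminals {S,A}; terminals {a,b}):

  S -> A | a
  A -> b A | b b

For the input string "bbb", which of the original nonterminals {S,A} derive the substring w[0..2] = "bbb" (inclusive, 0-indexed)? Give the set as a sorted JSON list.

CNF form of G:
  S -> T0 A | T0 T0 | a
  A -> T0 A | T0 T0
  T0 -> b

Fill CYK table bottom-up, restricted to cells inside w[0..2]:
  [0..0]={T0}  "b"  orig:{}
  [1..1]={T0}  "b"  orig:{}
  [2..2]={T0}  "b"  orig:{}
  [0..1]={A,S}  "bb"
  [1..2]={A,S}  "bb"
  [0..2]={A,S}  "bbb"

Original NTs in T[0,2] deriving "bbb": ["A", "S"]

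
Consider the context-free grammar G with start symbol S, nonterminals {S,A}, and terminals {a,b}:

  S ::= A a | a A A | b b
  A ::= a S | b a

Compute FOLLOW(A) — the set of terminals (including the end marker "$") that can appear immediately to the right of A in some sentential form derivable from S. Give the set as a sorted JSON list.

Compute FIRST by fixpoint:
round 1:
  A via A→a S: +{a}
  A via A→b a: +{b}
  S via S→A a: +{a,b}
  S: {a,b}  A: {a,b}
round 2: — fixpoint
  S: {a,b}  A: {a,b}

Compute FOLLOW by fixpoint:
seed FOLLOW(S) with $
pass 1:
  S→A a: FOLLOW(A) ⊇ FIRST(a) = {a}; new: +{a}
  S→a A A: FOLLOW(A) ⊇ FIRST(A) = {a,b}; new: +{b}
  S→a A A: FOLLOW(A) ⊇ FOLLOW(S) ⊇ {$}; new: +{$}
  FOLLOW(S)={$}  FOLLOW(A)={$,a,b}
pass 2:
  A→a S: FOLLOW(S) ⊇ FOLLOW(A) ⊇ {$,a,b}; new: +{a,b}
  FOLLOW(S)={$,a,b}  FOLLOW(A)={$,a,b}
pass 3: done
  FOLLOW(S)={$,a,b}  FOLLOW(A)={$,a,b}

FOLLOW(A) = ["$", "a", "b"]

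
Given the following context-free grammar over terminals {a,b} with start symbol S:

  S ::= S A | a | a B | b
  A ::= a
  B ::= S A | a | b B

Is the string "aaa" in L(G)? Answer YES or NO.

CNF form of G:
  S -> S A | T1 B | a | b
  A -> a
  B -> S A | T0 B | a
  T0 -> b
  T1 -> a

CYK table (by increasing span):
  [0..0]={A,B,S,T1}  "a"  orig:{A,B,S}
  [1..1]={A,B,S,T1}  "a"  orig:{A,B,S}
  [2..2]={A,B,S,T1}  "a"  orig:{A,B,S}
  [0..1]={B,S}  "aa"
  [1..2]={B,S}  "aa"
  [0..2]={B,S}  "aaa"

S ∈ T[0,2] ⇒ YES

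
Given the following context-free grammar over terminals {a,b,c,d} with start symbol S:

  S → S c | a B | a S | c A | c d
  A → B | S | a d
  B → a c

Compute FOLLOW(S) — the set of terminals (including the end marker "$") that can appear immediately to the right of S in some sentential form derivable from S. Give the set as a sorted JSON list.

Compute FIRST by fixpoint:
[1]
  A via A→a d: +{a}
  B via B→a c: +{a}
  S via S→a B: +{a}
  S via S→c A: +{c}
  S: {a,c}  A: {a}  B: {a}
[2]
  A via A→S: +{c}
  S: {a,c}  A: {a,c}  B: {a}
[3] — fixpoint
  S: {a,c}  A: {a,c}  B: {a}

Compute FOLLOW by fixpoint:
initialize: $ ∈ FOLLOW(S)
round 1:
  S→S c: FOLLOW(S) ⊇ FIRST(c) = {c}; new: +{c}
  S→a B: FOLLOW(B) ⊇ FOLLOW(S) ⊇ {$,c}; new: +{$,c}
  S→c A: FOLLOW(A) ⊇ FOLLOW(S) ⊇ {$,c}; new: +{$,c}
  FOLLOW(S)={$,c}  FOLLOW(A)={$,c}  FOLLOW(B)={$,c}
round 2: (no change)
  FOLLOW(S)={$,c}  FOLLOW(A)={$,c}  FOLLOW(B)={$,c}

FOLLOW(S) = ["$", "c"]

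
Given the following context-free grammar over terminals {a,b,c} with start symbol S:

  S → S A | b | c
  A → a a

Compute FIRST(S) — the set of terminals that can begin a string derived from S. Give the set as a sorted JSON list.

FIRST sets, iterate to fixpoint:
[1]
  A via A→a a: +{a}
  S via S→b: +{b}
  S via S→c: +{c}
  FIRST[S]={b,c}  FIRST[A]={a}
[2] — fixpoint
  FIRST[S]={b,c}  FIRST[A]={a}

FIRST(S) = ["b", "c"]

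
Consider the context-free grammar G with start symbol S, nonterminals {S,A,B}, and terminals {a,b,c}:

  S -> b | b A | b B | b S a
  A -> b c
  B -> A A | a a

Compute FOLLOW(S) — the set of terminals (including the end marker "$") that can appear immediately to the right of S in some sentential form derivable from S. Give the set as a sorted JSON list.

Compute FIRST by fixpoint:
iter 1:
  A via A→b c: +{b}
  B via B→A A: +{b}
  B via B→a a: +{a}
  S via S→b: +{b}
  FIRST[S]={b}  FIRST[A]={b}  FIRST[B]={a,b}
iter 2: — fixpoint
  FIRST[S]={b}  FIRST[A]={b}  FIRST[B]={a,b}

Compute FOLLOW by fixpoint:
initialize: $ ∈ FOLLOW(S)
pass 1:
  B→A A: FOLLOW(A) ⊇ FIRST(A) = {b}; new: +{b}
  S→b A: FOLLOW(A) ⊇ FOLLOW(S) ⊇ {$}; new: +{$}
  S→b B: FOLLOW(B) ⊇ FOLLOW(S) ⊇ {$}; new: +{$}
  S→b S a: FOLLOW(S) ⊇ FIRST(a) = {a}; new: +{a}
  S: {$,a}  A: {$,b}  B: {$}
pass 2:
  S→b A: FOLLOW(A) ⊇ FOLLOW(S) ⊇ {$,a}; new: +{a}
  S→b B: FOLLOW(B) ⊇ FOLLOW(S) ⊇ {$,a}; new: +{a}
  S: {$,a}  A: {$,a,b}  B: {$,a}
pass 3: done
  S: {$,a}  A: {$,a,b}  B: {$,a}

FOLLOW(S) = ["$", "a"]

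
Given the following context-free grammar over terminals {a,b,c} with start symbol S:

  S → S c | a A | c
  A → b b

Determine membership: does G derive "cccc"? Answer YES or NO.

Convert to CNF:
  S -> S T1 | T2 A | c
  A -> T0 T0
  T0 -> b
  T1 -> c
  T2 -> a

Fill CYK table bottom-up:
  [0..0]={S,T1}  "c"  orig:{S}
  [1..1]={S,T1}  "c"  orig:{S}
  [2..2]={S,T1}  "c"  orig:{S}
  [3..3]={S,T1}  "c"  orig:{S}
  [0..1]={S}  "cc"
  [1..2]={S}  "cc"
  [2..3]={S}  "cc"
  [0..2]={S}  "ccc"
  [1..3]={S}  "ccc"
  [0..3]={S}  "cccc"

S ∈ T[0,3] ⇒ YES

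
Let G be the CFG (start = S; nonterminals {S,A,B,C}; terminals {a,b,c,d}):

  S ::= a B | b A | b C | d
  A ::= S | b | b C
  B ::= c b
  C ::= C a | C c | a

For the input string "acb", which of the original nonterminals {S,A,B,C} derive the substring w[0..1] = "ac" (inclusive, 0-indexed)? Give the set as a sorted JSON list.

Convert to CNF:
  S -> T0 B | T1 A | T1 C | d
  A -> T0 B | T1 A | T1 C | b | d
  B -> T2 T1
  C -> C T0 | C T2 | a
  T0 -> a
  T1 -> b
  T2 -> c

Fill CYK table bottom-up (cells [i..j] with 0 ≤ i ≤ j ≤ 1 only):
  [0..0]={C,T0}  "a"  orig:{C}
  [1..1]={T2}  "c"  orig:{}
  [0..1]={C}  "ac"

Original NTs in T[0,1] deriving "ac": ["C"]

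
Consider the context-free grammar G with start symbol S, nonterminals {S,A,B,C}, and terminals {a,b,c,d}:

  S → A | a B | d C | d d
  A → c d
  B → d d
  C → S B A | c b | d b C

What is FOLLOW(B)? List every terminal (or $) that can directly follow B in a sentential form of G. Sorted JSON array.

Compute FIRST by fixpoint:
[1]
  A via A→c d: +{c}
  B via B→d d: +{d}
  C via C→c b: +{c}
  C via C→d b C: +{d}
  S via S→A: +{c}
  S via S→a B: +{a}
  S via S→d C: +{d}
  FIRST[S]={a,c,d}  FIRST[A]={c}  FIRST[B]={d}  FIRST[C]={c,d}
[2]
  C via C→S B A: +{a}
  FIRST[S]={a,c,d}  FIRST[A]={c}  FIRST[B]={d}  FIRST[C]={a,c,d}
[3] (no change)
  FIRST[S]={a,c,d}  FIRST[A]={c}  FIRST[B]={d}  FIRST[C]={a,c,d}

FOLLOW sets:
initialize: $ ∈ FOLLOW(S)
round 1:
  C→S B A: FOLLOW(S) ⊇ FIRST(B) = {d}; new: +{d}
  C→S B A: FOLLOW(B) ⊇ FIRST(A) = {c}; new: +{c}
  S→A: FOLLOW(A) ⊇ FOLLOW(S) ⊇ {$,d}; new: +{$,d}
  S→a B: FOLLOW(B) ⊇ FOLLOW(S) ⊇ {$,d}; new: +{$,d}
  S→d C: FOLLOW(C) ⊇ FOLLOW(S) ⊇ {$,d}; new: +{$,d}
  S: {$,d}  A: {$,d}  B: {$,c,d}  C: {$,d}
round 2: (no change)
  S: {$,d}  A: {$,d}  B: {$,c,d}  C: {$,d}

FOLLOW(B) = ["$", "c", "d"]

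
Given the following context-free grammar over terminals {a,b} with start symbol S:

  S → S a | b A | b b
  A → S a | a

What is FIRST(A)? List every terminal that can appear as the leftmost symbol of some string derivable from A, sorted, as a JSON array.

FIRST iteration:
[1]
  A via A→a: +{a}
  S via S→b A: +{b}
  FIRST(S)={b}  FIRST(A)={a}
[2]
  A via A→S a: +{b}
  FIRST(S)={b}  FIRST(A)={a,b}
[3] (stable)
  FIRST(S)={b}  FIRST(A)={a,b}

FIRST(A) = ["a", "b"]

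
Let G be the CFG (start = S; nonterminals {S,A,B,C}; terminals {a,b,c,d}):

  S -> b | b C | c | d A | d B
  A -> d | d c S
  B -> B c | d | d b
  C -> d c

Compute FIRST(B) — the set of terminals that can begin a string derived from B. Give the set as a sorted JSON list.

Compute FIRST by fixpoint:
pass 1:
  A via A→d: +{d}
  B via B→d: +{d}
  C via C→d c: +{d}
  S via S→b: +{b}
  S via S→c: +{c}
  S via S→d A: +{d}
  S: {b,c,d}  A: {d}  B: {d}  C: {d}
pass 2: (no change)
  S: {b,c,d}  A: {d}  B: {d}  C: {d}

FIRST(B) = ["d"]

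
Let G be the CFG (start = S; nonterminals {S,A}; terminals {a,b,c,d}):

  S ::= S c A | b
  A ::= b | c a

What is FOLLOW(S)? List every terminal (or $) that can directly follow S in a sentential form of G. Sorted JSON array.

Compute FIRST by fixpoint:
pass 1:
  A via A→b: +{b}
  A via A→c a: +{c}
  S via S→b: +{b}
  S: {b}  A: {b,c}
pass 2: done
  S: {b}  A: {b,c}

Compute FOLLOW by fixpoint:
initialize: $ ∈ FOLLOW(S)
iter 1:
  S→S c A: FOLLOW(S) ⊇ FIRST(c) = {c}; new: +{c}
  S→S c A: FOLLOW(A) ⊇ FOLLOW(S) ⊇ {$,c}; new: +{$,c}
  FOLLOW(S)={$,c}  FOLLOW(A)={$,c}
iter 2: done
  FOLLOW(S)={$,c}  FOLLOW(A)={$,c}

FOLLOW(S) = ["$", "c"]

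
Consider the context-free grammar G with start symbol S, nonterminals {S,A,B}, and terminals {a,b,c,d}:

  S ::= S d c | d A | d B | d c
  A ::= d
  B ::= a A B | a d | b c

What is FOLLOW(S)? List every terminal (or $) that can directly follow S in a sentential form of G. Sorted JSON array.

Compute FIRST by fixpoint:
round 1:
  A via A→d: +{d}
  B via B→a A B: +{a}
  B via B→b c: +{b}
  S via S→d A: +{d}
  FIRST[S]={d}  FIRST[A]={d}  FIRST[B]={a,b}
round 2: done
  FIRST[S]={d}  FIRST[A]={d}  FIRST[B]={a,b}

Compute FOLLOW by fixpoint:
FOLLOW(S) := {$}
[1]
  B→a A B: FOLLOW(A) ⊇ FIRST(B) = {a,b}; new: +{a,b}
  S→S d c: FOLLOW(S) ⊇ FIRST(d) = {d}; new: +{d}
  S→d A: FOLLOW(A) ⊇ FOLLOW(S) ⊇ {$,d}; new: +{$,d}
  S→d B: FOLLOW(B) ⊇ FOLLOW(S) ⊇ {$,d}; new: +{$,d}
  FOLLOW[S]={$,d}  FOLLOW[A]={$,a,b,d}  FOLLOW[B]={$,d}
[2] done
  FOLLOW[S]={$,d}  FOLLOW[A]={$,a,b,d}  FOLLOW[B]={$,d}

FOLLOW(S) = ["$", "d"]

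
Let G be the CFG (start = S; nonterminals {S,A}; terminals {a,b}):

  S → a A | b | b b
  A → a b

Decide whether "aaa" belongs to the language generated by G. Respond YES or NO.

CNF form of G:
  S -> T0 A | T1 T1 | b
  A -> T0 T1
  T0 -> a
  T1 -> b

CYK fill:
  cell(0,0) a: {T0}  orig:{}
  cell(1,1) a: {T0}  orig:{}
  cell(2,2) a: {T0}  orig:{}
  cell(0,1) aa: ∅
  cell(1,2) aa: ∅
  cell(0,2) aaa: ∅

S ∉ T[0,2] ⇒ NO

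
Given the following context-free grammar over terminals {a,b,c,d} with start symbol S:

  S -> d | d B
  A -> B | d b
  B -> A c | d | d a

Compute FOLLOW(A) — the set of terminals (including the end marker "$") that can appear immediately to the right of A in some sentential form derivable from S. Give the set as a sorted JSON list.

Compute FIRST by fixpoint:
pass 1:
  A via A→d b: +{d}
  B via B→A c: +{d}
  S via S→d: +{d}
  S: {d}  A: {d}  B: {d}
pass 2: (stable)
  S: {d}  A: {d}  B: {d}

FOLLOW iteration:
seed FOLLOW(S) with $
pass 1:
  B→A c: FOLLOW(A) ⊇ FIRST(c) = {c}; new: +{c}
  S→d B: FOLLOW(B) ⊇ FOLLOW(S) ⊇ {$}; new: +{$}
  FOLLOW[S]={$}  FOLLOW[A]={c}  FOLLOW[B]={$}
pass 2:
  A→B: FOLLOW(B) ⊇ FOLLOW(A) ⊇ {c}; new: +{c}
  FOLLOW[S]={$}  FOLLOW[A]={c}  FOLLOW[B]={$,c}
pass 3: done
  FOLLOW[S]={$}  FOLLOW[A]={c}  FOLLOW[B]={$,c}

FOLLOW(A) = ["c"]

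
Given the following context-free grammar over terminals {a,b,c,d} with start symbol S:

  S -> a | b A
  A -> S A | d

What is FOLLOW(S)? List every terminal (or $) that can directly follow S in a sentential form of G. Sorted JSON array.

Compute FIRST by fixpoint:
pass 1:
  A via A→d: +{d}
  S via S→a: +{a}
  S via S→b A: +{b}
  FIRST(S)={a,b}  FIRST(A)={d}
pass 2:
  A via A→S A: +{a,b}
  FIRST(S)={a,b}  FIRST(A)={a,b,d}
pass 3: (stable)
  FIRST(S)={a,b}  FIRST(A)={a,b,d}

FOLLOW iteration:
FOLLOW(S) := {$}
[1]
  A→S A: FOLLOW(S) ⊇ FIRST(A) = {a,b,d}; new: +{a,b,d}
  S→b A: FOLLOW(A) ⊇ FOLLOW(S) ⊇ {$,a,b,d}; new: +{$,a,b,d}
  FOLLOW(S)={$,a,b,d}  FOLLOW(A)={$,a,b,d}
[2] — fixpoint
  FOLLOW(S)={$,a,b,d}  FOLLOW(A)={$,a,b,d}

FOLLOW(S) = ["$", "a", "b", "d"]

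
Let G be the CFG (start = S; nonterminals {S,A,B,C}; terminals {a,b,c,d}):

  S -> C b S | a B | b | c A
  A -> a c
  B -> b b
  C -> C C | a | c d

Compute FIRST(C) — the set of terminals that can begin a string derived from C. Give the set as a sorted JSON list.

FIRST iteration:
[1]
  A via A→a c: +{a}
  B via B→b b: +{b}
  C via C→a: +{a}
  C via C→c d: +{c}
  S via S→C b S: +{a,c}
  S via S→b: +{b}
  FIRST[S]={a,b,c}  FIRST[A]={a}  FIRST[B]={b}  FIRST[C]={a,c}
[2] (stable)
  FIRST[S]={a,b,c}  FIRST[A]={a}  FIRST[B]={b}  FIRST[C]={a,c}

FIRST(C) = ["a", "c"]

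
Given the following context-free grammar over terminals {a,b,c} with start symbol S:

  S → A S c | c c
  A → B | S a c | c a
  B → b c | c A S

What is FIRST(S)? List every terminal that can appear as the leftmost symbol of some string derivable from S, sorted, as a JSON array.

FIRST iteration:
round 1:
  A via A→c a: +{c}
  B via B→b c: +{b}
  B via B→c A S: +{c}
  S via S→A S c: +{c}
  FIRST[S]={c}  FIRST[A]={c}  FIRST[B]={b,c}
round 2:
  A via A→B: +{b}
  S via S→A S c: +{b}
  FIRST[S]={b,c}  FIRST[A]={b,c}  FIRST[B]={b,c}
round 3: — fixpoint
  FIRST[S]={b,c}  FIRST[A]={b,c}  FIRST[B]={b,c}

FIRST(S) = ["b", "c"]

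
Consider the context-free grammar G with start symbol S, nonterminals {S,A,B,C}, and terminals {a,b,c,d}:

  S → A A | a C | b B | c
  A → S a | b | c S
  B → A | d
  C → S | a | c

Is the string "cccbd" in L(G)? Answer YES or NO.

CNF form of G:
  S -> A A | T0 C | T2 B | c
  A -> S T0 | T1 S | b
  B -> S T0 | T1 S | b | d
  C -> A A | T0 C | T2 B | a | c
  T0 -> a
  T1 -> c
  T2 -> b

Fill CYK table bottom-up:
  cell(0,0) c: {C,S,T1}  orig:{C,S}
  cell(1,1) c: {C,S,T1}  orig:{C,S}
  cell(2,2) c: {C,S,T1}  orig:{C,S}
  cell(3,3) b: {A,B,T2}  orig:{A,B}
  cell(4,4) d: {B}
  cell(0,1) cc: {A,B}
  cell(1,2) cc: {A,B}
  cell(2,3) cb: ∅
  cell(3,4) bd: {C,S}
  cell(0,2) ccc: ∅
  cell(1,3) ccb: {C,S}
  cell(2,4) cbd: {A,B}
  cell(0,3) cccb: {A,B}
  cell(1,4) ccbd: ∅
  cell(0,4) cccbd: {C,S}

S ∈ T[0,4] ⇒ YES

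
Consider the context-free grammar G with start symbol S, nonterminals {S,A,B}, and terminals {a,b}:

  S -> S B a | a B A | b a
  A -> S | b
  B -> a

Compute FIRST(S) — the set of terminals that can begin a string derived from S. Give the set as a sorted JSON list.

FIRST sets, iterate to fixpoint:
[1]
  A via A→b: +{b}
  B via B→a: +{a}
  S via S→a B A: +{a}
  S via S→b a: +{b}
  FIRST[S]={a,b}  FIRST[A]={b}  FIRST[B]={a}
[2]
  A via A→S: +{a}
  FIRST[S]={a,b}  FIRST[A]={a,b}  FIRST[B]={a}
[3] (no change)
  FIRST[S]={a,b}  FIRST[A]={a,b}  FIRST[B]={a}

FIRST(S) = ["a", "b"]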